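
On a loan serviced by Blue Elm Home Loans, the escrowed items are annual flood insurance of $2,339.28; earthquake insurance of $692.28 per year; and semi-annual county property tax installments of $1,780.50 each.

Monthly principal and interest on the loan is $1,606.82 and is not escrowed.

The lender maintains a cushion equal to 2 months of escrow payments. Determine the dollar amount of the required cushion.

$1,098.76

Flood insurance — $2,339.28 annually
Earthquake insurance — $692.28 annually
County property tax — $1,780.50 × 2 = $3,561.00 annually
Annual escrow total = $2,339.28 + $692.28 + $3,561.00 = $6,592.56
Per month = $6,592.56 ÷ 12 = $549.38
Cushion = 2 × $549.38 = $1,098.76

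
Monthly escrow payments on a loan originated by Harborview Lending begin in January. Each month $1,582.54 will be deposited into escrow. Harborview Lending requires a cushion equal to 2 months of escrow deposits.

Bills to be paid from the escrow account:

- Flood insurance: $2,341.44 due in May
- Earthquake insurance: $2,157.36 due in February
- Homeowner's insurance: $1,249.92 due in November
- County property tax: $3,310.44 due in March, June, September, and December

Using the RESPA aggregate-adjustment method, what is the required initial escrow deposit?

$4,789.52

Cushion = 2 × $1,582.54 = $3,165.08
Trial balance (start $0, +$1,582.54 each month, − disbursements):
  Jan: +$1,582.54 → $1,582.54
  Feb: +$1,582.54 − $2,157.36 → $1,007.72
  Mar: +$1,582.54 − $3,310.44 → -$720.18
  Apr: +$1,582.54 → $862.36
  May: +$1,582.54 − $2,341.44 → $103.46
  Jun: +$1,582.54 − $3,310.44 → -$1,624.44
  Jul: +$1,582.54 → -$41.90
  Aug: +$1,582.54 → $1,540.64
  Sep: +$1,582.54 − $3,310.44 → -$187.26
  Oct: +$1,582.54 → $1,395.28
  Nov: +$1,582.54 − $1,249.92 → $1,727.90
  Dec: +$1,582.54 − $3,310.44 → $0.00
Lowest trial balance = -$1,624.44 (Jun)
Initial deposit = cushion − low point = $3,165.08 − (-$1,624.44) = $4,789.52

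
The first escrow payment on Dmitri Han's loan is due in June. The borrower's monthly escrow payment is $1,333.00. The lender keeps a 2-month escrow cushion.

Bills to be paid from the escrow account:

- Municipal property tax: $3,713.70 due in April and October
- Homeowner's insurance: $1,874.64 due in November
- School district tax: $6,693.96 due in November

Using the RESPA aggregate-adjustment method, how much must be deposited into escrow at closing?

$6,950.30

Cushion = 2 × $1,333.00 = $2,666.00
Trial balance (start $0, +$1,333.00 each month, − disbursements):
  Jun: +$1,333.00 → $1,333.00
  Jul: +$1,333.00 → $2,666.00
  Aug: +$1,333.00 → $3,999.00
  Sep: +$1,333.00 → $5,332.00
  Oct: +$1,333.00 − $3,713.70 → $2,951.30
  Nov: +$1,333.00 − $8,568.60 → -$4,284.30
  Dec: +$1,333.00 → -$2,951.30
  Jan: +$1,333.00 → -$1,618.30
  Feb: +$1,333.00 → -$285.30
  Mar: +$1,333.00 → $1,047.70
  Apr: +$1,333.00 − $3,713.70 → -$1,333.00
  May: +$1,333.00 → $0.00
Lowest trial balance = -$4,284.30 (Nov)
Initial deposit = cushion − low point = $2,666.00 − (-$4,284.30) = $6,950.30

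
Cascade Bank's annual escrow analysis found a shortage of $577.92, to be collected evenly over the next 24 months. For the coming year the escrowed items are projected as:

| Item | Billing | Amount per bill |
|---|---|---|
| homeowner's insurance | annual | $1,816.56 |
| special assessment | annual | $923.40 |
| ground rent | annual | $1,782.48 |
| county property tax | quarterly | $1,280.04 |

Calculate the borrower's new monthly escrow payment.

$827.63

Homeowner's insurance: $1,816.56/yr
Special assessment: $923.40/yr
Ground rent: $1,782.48/yr
County property tax: $1,280.04 × 4 = $5,120.16/yr
Total annual escrow = $1,816.56 + $923.40 + $1,782.48 + $5,120.16 = $9,642.60
Monthly escrow = $9,642.60 / 12 = $803.55
Shortage spread = $577.92 / 24 = $24.08/mo
New monthly escrow = $803.55 + $24.08 = $827.63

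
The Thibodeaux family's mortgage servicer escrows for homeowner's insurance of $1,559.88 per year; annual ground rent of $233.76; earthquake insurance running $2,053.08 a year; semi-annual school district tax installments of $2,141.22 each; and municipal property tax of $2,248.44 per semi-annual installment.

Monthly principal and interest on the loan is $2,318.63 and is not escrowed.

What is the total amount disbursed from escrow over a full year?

Homeowner's insurance = $1,559.88 annually
Ground rent = $233.76 annually
Earthquake insurance = $2,053.08 annually
School district tax = $2,141.22 × 2 = $4,282.44 annually
Municipal property tax = $2,248.44 × 2 = $4,496.88 annually
Combined annual = $1,559.88 + $233.76 + $2,053.08 + $4,282.44 + $4,496.88 = $12,626.04

$12,626.04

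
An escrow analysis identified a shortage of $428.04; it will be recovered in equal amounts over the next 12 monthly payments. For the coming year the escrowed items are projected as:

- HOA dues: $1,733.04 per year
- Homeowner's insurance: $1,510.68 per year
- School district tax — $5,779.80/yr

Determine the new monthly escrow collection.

$787.63

HOA dues: $1,733.04/yr
Homeowner's insurance: $1,510.68/yr
School district tax: $5,779.80/yr
Yearly total = $1,733.04 + $1,510.68 + $5,779.80 = $9,023.52
Per month = $9,023.52 / 12 = $751.96
Shortage per month = $428.04 / 12 = $35.67
Adjusted monthly = $751.96 + $35.67 = $787.63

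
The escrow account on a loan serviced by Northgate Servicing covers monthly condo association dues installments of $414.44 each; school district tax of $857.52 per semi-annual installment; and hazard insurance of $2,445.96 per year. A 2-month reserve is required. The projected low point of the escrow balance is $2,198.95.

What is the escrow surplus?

Condo association dues: $414.44 × 12 = $4,973.28 per year
School district tax: $857.52 × 2 = $1,715.04 per year
Hazard insurance: $2,445.96 per year
Total per year = $4,973.28 + $1,715.04 + $2,445.96 = $9,134.28
Base monthly escrow = $9,134.28 ÷ 12 = $761.19
Required cushion = 2 × $761.19 = $1,522.38
Excess over cushion: $2,198.95 − $1,522.38 = $676.57

$676.57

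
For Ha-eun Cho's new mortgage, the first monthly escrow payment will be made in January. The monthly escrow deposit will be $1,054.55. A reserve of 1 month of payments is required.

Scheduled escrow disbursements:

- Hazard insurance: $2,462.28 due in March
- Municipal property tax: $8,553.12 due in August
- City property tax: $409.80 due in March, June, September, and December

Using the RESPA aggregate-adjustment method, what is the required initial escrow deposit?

$4,453.15

Cushion = 1 × $1,054.55 = $1,054.55
Trial balance (start $0, +$1,054.55 each month, − disbursements):
  Jan: +$1,054.55 → $1,054.55
  Feb: +$1,054.55 → $2,109.10
  Mar: +$1,054.55 − $2,872.08 → $291.57
  Apr: +$1,054.55 → $1,346.12
  May: +$1,054.55 → $2,400.67
  Jun: +$1,054.55 − $409.80 → $3,045.42
  Jul: +$1,054.55 → $4,099.97
  Aug: +$1,054.55 − $8,553.12 → -$3,398.60
  Sep: +$1,054.55 − $409.80 → -$2,753.85
  Oct: +$1,054.55 → -$1,699.30
  Nov: +$1,054.55 → -$644.75
  Dec: +$1,054.55 − $409.80 → $0.00
Lowest trial balance = -$3,398.60 (Aug)
Initial deposit = cushion − low point = $1,054.55 − (-$3,398.60) = $4,453.15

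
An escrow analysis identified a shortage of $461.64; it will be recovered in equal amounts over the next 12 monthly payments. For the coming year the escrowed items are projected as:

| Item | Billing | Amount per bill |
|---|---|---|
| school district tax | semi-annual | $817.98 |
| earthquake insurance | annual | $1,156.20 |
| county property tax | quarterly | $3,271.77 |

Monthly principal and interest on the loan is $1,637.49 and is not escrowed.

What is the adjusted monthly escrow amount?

School district tax = $817.98 × 2 = $1,635.96 annually
Earthquake insurance = $1,156.20 annually
County property tax = $3,271.77 × 4 = $13,087.08 annually
Annual escrow total = $15,879.24
Monthly escrow = $15,879.24 / 12 = $1,323.27
Monthly shortage recovery: $461.64 ÷ 12 = $38.47
New monthly escrow = $1,323.27 + $38.47 = $1,361.74

$1,361.74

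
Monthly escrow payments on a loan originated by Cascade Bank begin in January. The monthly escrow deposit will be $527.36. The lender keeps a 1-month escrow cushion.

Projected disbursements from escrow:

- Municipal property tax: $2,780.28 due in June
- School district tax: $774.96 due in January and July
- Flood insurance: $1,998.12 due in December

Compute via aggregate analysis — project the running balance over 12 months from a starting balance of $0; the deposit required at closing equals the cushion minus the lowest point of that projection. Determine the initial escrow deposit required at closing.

Cushion = 1 × $527.36 = $527.36
Trial balance (start $0, +$527.36 each month, − disbursements):
  Jan: +$527.36 − $774.96 → -$247.60
  Feb: +$527.36 → $279.76
  Mar: +$527.36 → $807.12
  Apr: +$527.36 → $1,334.48
  May: +$527.36 → $1,861.84
  Jun: +$527.36 − $2,780.28 → -$391.08
  Jul: +$527.36 − $774.96 → -$638.68
  Aug: +$527.36 → -$111.32
  Sep: +$527.36 → $416.04
  Oct: +$527.36 → $943.40
  Nov: +$527.36 → $1,470.76
  Dec: +$527.36 − $1,998.12 → $0.00
Lowest trial balance = -$638.68 (Jul)
Initial deposit = cushion − low point = $527.36 − (-$638.68) = $1,166.04

$1,166.04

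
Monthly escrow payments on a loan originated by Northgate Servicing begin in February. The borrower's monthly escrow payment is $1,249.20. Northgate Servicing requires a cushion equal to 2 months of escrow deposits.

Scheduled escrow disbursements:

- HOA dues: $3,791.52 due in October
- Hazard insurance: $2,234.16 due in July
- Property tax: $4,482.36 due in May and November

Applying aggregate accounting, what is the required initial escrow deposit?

Cushion = 2 × $1,249.20 = $2,498.40
Trial balance (start $0, +$1,249.20 each month, − disbursements):
  Feb: +$1,249.20 → $1,249.20
  Mar: +$1,249.20 → $2,498.40
  Apr: +$1,249.20 → $3,747.60
  May: +$1,249.20 − $4,482.36 → $514.44
  Jun: +$1,249.20 → $1,763.64
  Jul: +$1,249.20 − $2,234.16 → $778.68
  Aug: +$1,249.20 → $2,027.88
  Sep: +$1,249.20 → $3,277.08
  Oct: +$1,249.20 − $3,791.52 → $734.76
  Nov: +$1,249.20 − $4,482.36 → -$2,498.40
  Dec: +$1,249.20 → -$1,249.20
  Jan: +$1,249.20 → $0.00
Lowest trial balance = -$2,498.40 (Nov)
Initial deposit = cushion − low point = $2,498.40 − (-$2,498.40) = $4,996.80

$4,996.80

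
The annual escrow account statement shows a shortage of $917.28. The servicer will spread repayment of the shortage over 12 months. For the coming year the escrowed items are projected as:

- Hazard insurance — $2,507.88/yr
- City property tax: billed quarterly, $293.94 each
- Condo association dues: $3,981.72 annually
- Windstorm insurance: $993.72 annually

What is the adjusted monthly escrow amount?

$798.03

Hazard insurance: $2,507.88 annually
City property tax: $293.94 × 4 = $1,175.76 annually
Condo association dues: $3,981.72 annually
Windstorm insurance: $993.72 annually
Total per year = $8,659.08
Base monthly escrow = $8,659.08 / 12 = $721.59
Monthly shortage recovery: $917.28 ÷ 12 = $76.44
New monthly escrow = $721.59 + $76.44 = $798.03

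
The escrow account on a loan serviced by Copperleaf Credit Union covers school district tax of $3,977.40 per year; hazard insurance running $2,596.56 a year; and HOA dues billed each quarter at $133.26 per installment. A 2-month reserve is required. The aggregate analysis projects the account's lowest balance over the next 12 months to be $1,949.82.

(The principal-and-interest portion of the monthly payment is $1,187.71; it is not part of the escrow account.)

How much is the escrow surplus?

$765.32

School district tax: $3,977.40
Hazard insurance: $2,596.56
HOA dues: $133.26 × 4 = $533.04
Total annual escrow = $7,107.00
Per month = $7,107.00 / 12 = $592.25
Required reserve = 2 × $592.25 = $1,184.50
Excess over cushion: $1,949.82 − $1,184.50 = $765.32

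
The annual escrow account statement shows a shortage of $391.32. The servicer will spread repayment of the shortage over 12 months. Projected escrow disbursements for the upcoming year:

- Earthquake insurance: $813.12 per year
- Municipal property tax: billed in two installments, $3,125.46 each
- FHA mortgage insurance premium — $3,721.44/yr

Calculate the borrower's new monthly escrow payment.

Earthquake insurance — $813.12/yr
Municipal property tax — $3,125.46 × 2 = $6,250.92/yr
FHA mortgage insurance premium — $3,721.44/yr
Total annual escrow = $10,785.48
Base monthly escrow = $10,785.48 ÷ 12 = $898.79
Monthly shortage recovery: $391.32 ÷ 12 = $32.61
Adjusted monthly = $898.79 + $32.61 = $931.40

$931.40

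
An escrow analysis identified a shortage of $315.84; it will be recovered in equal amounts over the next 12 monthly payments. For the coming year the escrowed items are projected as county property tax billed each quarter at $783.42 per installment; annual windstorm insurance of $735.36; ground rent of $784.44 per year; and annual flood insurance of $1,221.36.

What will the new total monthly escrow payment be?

County property tax — $783.42 × 4 = $3,133.68
Windstorm insurance — $735.36
Ground rent — $784.44
Flood insurance — $1,221.36
Annual escrow total = $5,874.84
Base monthly escrow = $5,874.84 / 12 = $489.57
Shortage spread = $315.84 / 12 = $26.32/mo
Adjusted monthly = $489.57 + $26.32 = $515.89

$515.89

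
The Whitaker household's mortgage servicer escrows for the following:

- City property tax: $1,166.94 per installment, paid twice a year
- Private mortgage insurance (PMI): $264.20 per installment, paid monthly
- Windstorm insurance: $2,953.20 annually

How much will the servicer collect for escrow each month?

$704.79

City property tax: $1,166.94 × 2 = $2,333.88 annually
Private mortgage insurance (PMI): $264.20 × 12 = $3,170.40 annually
Windstorm insurance: $2,953.20 annually
Total annual escrow = $8,457.48
Monthly escrow = $8,457.48 ÷ 12 = $704.79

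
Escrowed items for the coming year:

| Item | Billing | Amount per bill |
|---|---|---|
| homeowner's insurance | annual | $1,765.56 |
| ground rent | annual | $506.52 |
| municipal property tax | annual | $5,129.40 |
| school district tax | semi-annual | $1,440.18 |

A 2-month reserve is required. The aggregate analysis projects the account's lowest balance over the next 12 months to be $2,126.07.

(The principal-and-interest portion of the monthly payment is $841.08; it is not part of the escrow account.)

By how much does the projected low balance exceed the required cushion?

Homeowner's insurance = $1,765.56 annually
Ground rent = $506.52 annually
Municipal property tax = $5,129.40 annually
School district tax = $1,440.18 × 2 = $2,880.36 annually
Total annual escrow = $10,281.84
Monthly = $10,281.84 / 12 = $856.82
Required reserve = 2 × $856.82 = $1,713.64
Surplus = $2,126.07 − $1,713.64 = $412.43

$412.43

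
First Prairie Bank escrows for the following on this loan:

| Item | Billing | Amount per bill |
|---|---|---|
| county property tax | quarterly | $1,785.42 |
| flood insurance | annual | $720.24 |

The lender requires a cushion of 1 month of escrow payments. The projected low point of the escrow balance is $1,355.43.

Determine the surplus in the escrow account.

County property tax — $1,785.42 × 4 = $7,141.68
Flood insurance — $720.24
Total annual escrow = $7,141.68 + $720.24 = $7,861.92
Base monthly escrow = $7,861.92 / 12 = $655.16
Required cushion = 1 × $655.16 = $655.16
Surplus = $1,355.43 − $655.16 = $700.27

$700.27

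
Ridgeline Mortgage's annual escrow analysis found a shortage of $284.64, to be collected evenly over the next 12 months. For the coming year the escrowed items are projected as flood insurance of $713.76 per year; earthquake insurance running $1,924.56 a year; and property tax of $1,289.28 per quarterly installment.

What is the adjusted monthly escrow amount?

$673.34

Flood insurance: $713.76 annually
Earthquake insurance: $1,924.56 annually
Property tax: $1,289.28 × 4 = $5,157.12 annually
Combined annual = $713.76 + $1,924.56 + $5,157.12 = $7,795.44
Base monthly escrow = $7,795.44 ÷ 12 = $649.62
Shortage per month = $284.64 / 12 = $23.72
New monthly escrow = $649.62 + $23.72 = $673.34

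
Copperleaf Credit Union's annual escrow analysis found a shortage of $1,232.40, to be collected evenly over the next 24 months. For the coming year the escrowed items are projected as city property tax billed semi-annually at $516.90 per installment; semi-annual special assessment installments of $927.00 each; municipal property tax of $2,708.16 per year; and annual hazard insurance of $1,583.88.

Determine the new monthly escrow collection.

$649.67

City property tax = $516.90 × 2 = $1,033.80 per year
Special assessment = $927.00 × 2 = $1,854.00 per year
Municipal property tax = $2,708.16 per year
Hazard insurance = $1,583.88 per year
Total annual escrow = $1,033.80 + $1,854.00 + $2,708.16 + $1,583.88 = $7,179.84
Per month = $7,179.84 ÷ 12 = $598.32
Shortage per month = $1,232.40 / 24 = $51.35
Adjusted monthly = $598.32 + $51.35 = $649.67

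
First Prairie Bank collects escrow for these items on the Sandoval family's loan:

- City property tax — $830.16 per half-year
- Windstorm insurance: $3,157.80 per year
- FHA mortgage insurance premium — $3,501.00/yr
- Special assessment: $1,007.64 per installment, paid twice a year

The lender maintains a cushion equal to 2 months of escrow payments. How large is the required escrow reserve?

City property tax: $830.16 × 2 = $1,660.32 per year
Windstorm insurance: $3,157.80 per year
FHA mortgage insurance premium: $3,501.00 per year
Special assessment: $1,007.64 × 2 = $2,015.28 per year
Total per year = $10,334.40
Per month = $10,334.40 ÷ 12 = $861.20
Reserve = 2 × $861.20 = $1,722.40

$1,722.40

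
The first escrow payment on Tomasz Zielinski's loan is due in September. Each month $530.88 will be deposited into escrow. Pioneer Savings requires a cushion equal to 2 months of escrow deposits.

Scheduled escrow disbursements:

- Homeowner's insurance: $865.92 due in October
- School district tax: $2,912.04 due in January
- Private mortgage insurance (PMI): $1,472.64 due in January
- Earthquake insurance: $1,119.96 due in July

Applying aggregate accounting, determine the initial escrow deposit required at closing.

Cushion = 2 × $530.88 = $1,061.76
Trial balance (start $0, +$530.88 each month, − disbursements):
  Sep: +$530.88 → $530.88
  Oct: +$530.88 − $865.92 → $195.84
  Nov: +$530.88 → $726.72
  Dec: +$530.88 → $1,257.60
  Jan: +$530.88 − $4,384.68 → -$2,596.20
  Feb: +$530.88 → -$2,065.32
  Mar: +$530.88 → -$1,534.44
  Apr: +$530.88 → -$1,003.56
  May: +$530.88 → -$472.68
  Jun: +$530.88 → $58.20
  Jul: +$530.88 − $1,119.96 → -$530.88
  Aug: +$530.88 → $0.00
Lowest trial balance = -$2,596.20 (Jan)
Initial deposit = cushion − low point = $1,061.76 − (-$2,596.20) = $3,657.96

$3,657.96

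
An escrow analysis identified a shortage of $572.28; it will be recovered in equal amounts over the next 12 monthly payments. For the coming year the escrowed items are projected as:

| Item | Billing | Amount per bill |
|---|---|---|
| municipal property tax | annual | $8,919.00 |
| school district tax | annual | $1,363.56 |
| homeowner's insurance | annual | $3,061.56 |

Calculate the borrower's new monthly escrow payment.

Municipal property tax = $8,919.00/yr
School district tax = $1,363.56/yr
Homeowner's insurance = $3,061.56/yr
Total per year = $8,919.00 + $1,363.56 + $3,061.56 = $13,344.12
Monthly escrow = $13,344.12 ÷ 12 = $1,112.01
Shortage per month = $572.28 ÷ 12 = $47.69
Adjusted monthly = $1,112.01 + $47.69 = $1,159.70

$1,159.70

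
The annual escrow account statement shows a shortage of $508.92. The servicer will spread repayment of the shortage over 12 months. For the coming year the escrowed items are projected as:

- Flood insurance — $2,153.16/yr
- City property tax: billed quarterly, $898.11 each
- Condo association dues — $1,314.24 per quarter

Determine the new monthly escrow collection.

$959.29

Flood insurance = $2,153.16
City property tax = $898.11 × 4 = $3,592.44
Condo association dues = $1,314.24 × 4 = $5,256.96
Total per year = $11,002.56
Monthly escrow = $11,002.56 ÷ 12 = $916.88
Monthly shortage recovery: $508.92 / 12 = $42.41
New monthly escrow = $916.88 + $42.41 = $959.29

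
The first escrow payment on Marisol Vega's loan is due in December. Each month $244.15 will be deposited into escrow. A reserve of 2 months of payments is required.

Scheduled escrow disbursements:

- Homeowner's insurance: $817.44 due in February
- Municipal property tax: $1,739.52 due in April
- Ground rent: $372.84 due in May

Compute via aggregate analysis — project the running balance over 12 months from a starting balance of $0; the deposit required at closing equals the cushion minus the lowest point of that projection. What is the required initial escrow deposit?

Cushion = 2 × $244.15 = $488.30
Trial balance (start $0, +$244.15 each month, − disbursements):
  Dec: +$244.15 → $244.15
  Jan: +$244.15 → $488.30
  Feb: +$244.15 − $817.44 → -$84.99
  Mar: +$244.15 → $159.16
  Apr: +$244.15 − $1,739.52 → -$1,336.21
  May: +$244.15 − $372.84 → -$1,464.90
  Jun: +$244.15 → -$1,220.75
  Jul: +$244.15 → -$976.60
  Aug: +$244.15 → -$732.45
  Sep: +$244.15 → -$488.30
  Oct: +$244.15 → -$244.15
  Nov: +$244.15 → $0.00
Lowest trial balance = -$1,464.90 (May)
Initial deposit = cushion − low point = $488.30 − (-$1,464.90) = $1,953.20

$1,953.20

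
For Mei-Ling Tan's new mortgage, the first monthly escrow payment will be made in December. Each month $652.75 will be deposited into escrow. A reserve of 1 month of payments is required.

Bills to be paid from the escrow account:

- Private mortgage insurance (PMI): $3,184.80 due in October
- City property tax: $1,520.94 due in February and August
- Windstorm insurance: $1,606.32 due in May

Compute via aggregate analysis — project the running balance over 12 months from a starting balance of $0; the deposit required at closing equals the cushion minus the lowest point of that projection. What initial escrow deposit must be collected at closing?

Cushion = 1 × $652.75 = $652.75
Trial balance (start $0, +$652.75 each month, − disbursements):
  Dec: +$652.75 → $652.75
  Jan: +$652.75 → $1,305.50
  Feb: +$652.75 − $1,520.94 → $437.31
  Mar: +$652.75 → $1,090.06
  Apr: +$652.75 → $1,742.81
  May: +$652.75 − $1,606.32 → $789.24
  Jun: +$652.75 → $1,441.99
  Jul: +$652.75 → $2,094.74
  Aug: +$652.75 − $1,520.94 → $1,226.55
  Sep: +$652.75 → $1,879.30
  Oct: +$652.75 − $3,184.80 → -$652.75
  Nov: +$652.75 → $0.00
Lowest trial balance = -$652.75 (Oct)
Initial deposit = cushion − low point = $652.75 − (-$652.75) = $1,305.50

$1,305.50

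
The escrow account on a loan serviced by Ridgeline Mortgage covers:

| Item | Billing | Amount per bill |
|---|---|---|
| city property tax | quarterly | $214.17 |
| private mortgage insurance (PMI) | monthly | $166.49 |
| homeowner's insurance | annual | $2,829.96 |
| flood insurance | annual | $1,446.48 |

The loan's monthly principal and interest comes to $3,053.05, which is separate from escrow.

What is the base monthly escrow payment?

$594.25

City property tax = $214.17 × 4 = $856.68/yr
Private mortgage insurance (PMI) = $166.49 × 12 = $1,997.88/yr
Homeowner's insurance = $2,829.96/yr
Flood insurance = $1,446.48/yr
Combined annual = $7,131.00
Base monthly escrow = $7,131.00 ÷ 12 = $594.25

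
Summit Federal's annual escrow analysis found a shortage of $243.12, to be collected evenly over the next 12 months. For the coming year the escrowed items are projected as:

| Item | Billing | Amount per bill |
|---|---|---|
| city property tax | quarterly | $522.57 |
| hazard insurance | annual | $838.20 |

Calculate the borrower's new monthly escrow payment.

$264.30

City property tax: $522.57 × 4 = $2,090.28 per year
Hazard insurance: $838.20 per year
Annual escrow total = $2,090.28 + $838.20 = $2,928.48
Monthly escrow = $2,928.48 ÷ 12 = $244.04
Shortage per month = $243.12 / 12 = $20.26
Adjusted monthly = $244.04 + $20.26 = $264.30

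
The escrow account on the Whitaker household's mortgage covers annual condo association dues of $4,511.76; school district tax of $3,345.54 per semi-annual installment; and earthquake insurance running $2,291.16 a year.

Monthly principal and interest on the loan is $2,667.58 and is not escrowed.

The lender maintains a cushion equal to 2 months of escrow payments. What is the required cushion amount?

$2,249.00

Condo association dues = $4,511.76
School district tax = $3,345.54 × 2 = $6,691.08
Earthquake insurance = $2,291.16
Total per year = $13,494.00
Monthly escrow = $13,494.00 / 12 = $1,124.50
Required cushion = 2 × $1,124.50 = $2,249.00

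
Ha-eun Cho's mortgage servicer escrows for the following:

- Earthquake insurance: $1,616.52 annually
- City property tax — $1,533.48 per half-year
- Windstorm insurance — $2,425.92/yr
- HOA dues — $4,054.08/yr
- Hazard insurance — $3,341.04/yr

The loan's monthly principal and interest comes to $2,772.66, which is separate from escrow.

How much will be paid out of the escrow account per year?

$14,504.52

Earthquake insurance — $1,616.52 annually
City property tax — $1,533.48 × 2 = $3,066.96 annually
Windstorm insurance — $2,425.92 annually
HOA dues — $4,054.08 annually
Hazard insurance — $3,341.04 annually
Yearly total = $1,616.52 + $3,066.96 + $2,425.92 + $4,054.08 + $3,341.04 = $14,504.52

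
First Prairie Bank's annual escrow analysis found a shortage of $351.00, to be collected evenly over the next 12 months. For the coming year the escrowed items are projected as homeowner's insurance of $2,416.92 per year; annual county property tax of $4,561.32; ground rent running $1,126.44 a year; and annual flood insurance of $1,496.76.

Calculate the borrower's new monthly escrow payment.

Homeowner's insurance — $2,416.92 annually
County property tax — $4,561.32 annually
Ground rent — $1,126.44 annually
Flood insurance — $1,496.76 annually
Combined annual = $2,416.92 + $4,561.32 + $1,126.44 + $1,496.76 = $9,601.44
Base monthly escrow = $9,601.44 ÷ 12 = $800.12
Shortage per month = $351.00 ÷ 12 = $29.25
Adjusted monthly = $800.12 + $29.25 = $829.37

$829.37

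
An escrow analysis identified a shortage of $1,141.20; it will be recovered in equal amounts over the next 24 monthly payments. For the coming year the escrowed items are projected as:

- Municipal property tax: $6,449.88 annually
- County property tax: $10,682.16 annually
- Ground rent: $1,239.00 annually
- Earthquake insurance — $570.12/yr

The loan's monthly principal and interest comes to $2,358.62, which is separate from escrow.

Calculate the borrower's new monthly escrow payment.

$1,625.98

Municipal property tax = $6,449.88/yr
County property tax = $10,682.16/yr
Ground rent = $1,239.00/yr
Earthquake insurance = $570.12/yr
Total per year = $6,449.88 + $10,682.16 + $1,239.00 + $570.12 = $18,941.16
Monthly escrow = $18,941.16 ÷ 12 = $1,578.43
Shortage spread = $1,141.20 / 24 = $47.55/mo
New monthly escrow = $1,578.43 + $47.55 = $1,625.98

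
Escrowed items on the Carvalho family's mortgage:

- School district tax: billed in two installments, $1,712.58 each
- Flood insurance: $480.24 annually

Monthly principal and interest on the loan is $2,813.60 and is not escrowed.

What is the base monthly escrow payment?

$325.45

School district tax = $1,712.58 × 2 = $3,425.16 annually
Flood insurance = $480.24 annually
Total annual escrow = $3,425.16 + $480.24 = $3,905.40
Per month = $3,905.40 / 12 = $325.45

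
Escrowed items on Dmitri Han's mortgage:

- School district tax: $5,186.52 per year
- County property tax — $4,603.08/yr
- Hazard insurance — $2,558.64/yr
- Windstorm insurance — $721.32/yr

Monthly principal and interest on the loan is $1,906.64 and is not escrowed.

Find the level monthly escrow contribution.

$1,089.13

School district tax = $5,186.52/yr
County property tax = $4,603.08/yr
Hazard insurance = $2,558.64/yr
Windstorm insurance = $721.32/yr
Total annual escrow = $13,069.56
Base monthly escrow = $13,069.56 ÷ 12 = $1,089.13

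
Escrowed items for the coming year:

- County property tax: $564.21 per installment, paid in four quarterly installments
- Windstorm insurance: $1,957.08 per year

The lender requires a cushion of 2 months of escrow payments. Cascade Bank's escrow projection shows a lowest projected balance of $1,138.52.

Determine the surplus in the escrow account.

County property tax — $564.21 × 4 = $2,256.84 annually
Windstorm insurance — $1,957.08 annually
Total annual escrow = $4,213.92
Monthly escrow = $4,213.92 ÷ 12 = $351.16
Cushion = 2 × $351.16 = $702.32
Surplus = $1,138.52 − $702.32 = $436.20

$436.20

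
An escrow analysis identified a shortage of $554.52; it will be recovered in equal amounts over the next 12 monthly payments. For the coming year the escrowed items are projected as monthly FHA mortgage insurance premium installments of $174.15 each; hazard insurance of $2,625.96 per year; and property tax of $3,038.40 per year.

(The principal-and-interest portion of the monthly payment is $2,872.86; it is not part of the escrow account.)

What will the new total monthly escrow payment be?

$692.39

FHA mortgage insurance premium = $174.15 × 12 = $2,089.80/yr
Hazard insurance = $2,625.96/yr
Property tax = $3,038.40/yr
Total per year = $2,089.80 + $2,625.96 + $3,038.40 = $7,754.16
Per month = $7,754.16 / 12 = $646.18
Shortage spread = $554.52 ÷ 12 = $46.21/mo
New monthly escrow = $646.18 + $46.21 = $692.39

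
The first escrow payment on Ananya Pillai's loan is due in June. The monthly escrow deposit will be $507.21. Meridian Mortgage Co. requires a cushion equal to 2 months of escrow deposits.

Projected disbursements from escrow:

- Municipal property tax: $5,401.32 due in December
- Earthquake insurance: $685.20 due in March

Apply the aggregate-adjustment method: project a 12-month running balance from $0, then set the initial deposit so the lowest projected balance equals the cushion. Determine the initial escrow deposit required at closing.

Cushion = 2 × $507.21 = $1,014.42
Trial balance (start $0, +$507.21 each month, − disbursements):
  Jun: +$507.21 → $507.21
  Jul: +$507.21 → $1,014.42
  Aug: +$507.21 → $1,521.63
  Sep: +$507.21 → $2,028.84
  Oct: +$507.21 → $2,536.05
  Nov: +$507.21 → $3,043.26
  Dec: +$507.21 − $5,401.32 → -$1,850.85
  Jan: +$507.21 → -$1,343.64
  Feb: +$507.21 → -$836.43
  Mar: +$507.21 − $685.20 → -$1,014.42
  Apr: +$507.21 → -$507.21
  May: +$507.21 → $0.00
Lowest trial balance = -$1,850.85 (Dec)
Initial deposit = cushion − low point = $1,014.42 − (-$1,850.85) = $2,865.27

$2,865.27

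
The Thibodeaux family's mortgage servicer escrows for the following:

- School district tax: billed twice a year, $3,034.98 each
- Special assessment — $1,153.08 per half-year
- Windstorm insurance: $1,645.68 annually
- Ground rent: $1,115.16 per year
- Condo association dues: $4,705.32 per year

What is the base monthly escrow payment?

$1,320.19

School district tax: $3,034.98 × 2 = $6,069.96/yr
Special assessment: $1,153.08 × 2 = $2,306.16/yr
Windstorm insurance: $1,645.68/yr
Ground rent: $1,115.16/yr
Condo association dues: $4,705.32/yr
Annual escrow total = $15,842.28
Monthly = $15,842.28 ÷ 12 = $1,320.19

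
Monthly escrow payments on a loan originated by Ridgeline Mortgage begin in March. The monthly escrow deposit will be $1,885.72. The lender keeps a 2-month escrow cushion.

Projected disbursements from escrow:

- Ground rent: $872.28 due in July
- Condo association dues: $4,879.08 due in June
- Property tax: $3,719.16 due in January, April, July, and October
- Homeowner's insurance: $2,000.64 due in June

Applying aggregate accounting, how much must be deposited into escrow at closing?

Cushion = 2 × $1,885.72 = $3,771.44
Trial balance (start $0, +$1,885.72 each month, − disbursements):
  Mar: +$1,885.72 → $1,885.72
  Apr: +$1,885.72 − $3,719.16 → $52.28
  May: +$1,885.72 → $1,938.00
  Jun: +$1,885.72 − $6,879.72 → -$3,056.00
  Jul: +$1,885.72 − $4,591.44 → -$5,761.72
  Aug: +$1,885.72 → -$3,876.00
  Sep: +$1,885.72 → -$1,990.28
  Oct: +$1,885.72 − $3,719.16 → -$3,823.72
  Nov: +$1,885.72 → -$1,938.00
  Dec: +$1,885.72 → -$52.28
  Jan: +$1,885.72 − $3,719.16 → -$1,885.72
  Feb: +$1,885.72 → $0.00
Lowest trial balance = -$5,761.72 (Jul)
Initial deposit = cushion − low point = $3,771.44 − (-$5,761.72) = $9,533.16

$9,533.16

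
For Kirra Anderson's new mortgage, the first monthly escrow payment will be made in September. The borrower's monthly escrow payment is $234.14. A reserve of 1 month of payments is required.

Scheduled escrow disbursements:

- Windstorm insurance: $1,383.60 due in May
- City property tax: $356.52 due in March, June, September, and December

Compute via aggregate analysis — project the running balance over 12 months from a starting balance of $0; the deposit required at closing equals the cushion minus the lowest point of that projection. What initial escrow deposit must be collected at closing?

Cushion = 1 × $234.14 = $234.14
Trial balance (start $0, +$234.14 each month, − disbursements):
  Sep: +$234.14 − $356.52 → -$122.38
  Oct: +$234.14 → $111.76
  Nov: +$234.14 → $345.90
  Dec: +$234.14 − $356.52 → $223.52
  Jan: +$234.14 → $457.66
  Feb: +$234.14 → $691.80
  Mar: +$234.14 − $356.52 → $569.42
  Apr: +$234.14 → $803.56
  May: +$234.14 − $1,383.60 → -$345.90
  Jun: +$234.14 − $356.52 → -$468.28
  Jul: +$234.14 → -$234.14
  Aug: +$234.14 → $0.00
Lowest trial balance = -$468.28 (Jun)
Initial deposit = cushion − low point = $234.14 − (-$468.28) = $702.42

$702.42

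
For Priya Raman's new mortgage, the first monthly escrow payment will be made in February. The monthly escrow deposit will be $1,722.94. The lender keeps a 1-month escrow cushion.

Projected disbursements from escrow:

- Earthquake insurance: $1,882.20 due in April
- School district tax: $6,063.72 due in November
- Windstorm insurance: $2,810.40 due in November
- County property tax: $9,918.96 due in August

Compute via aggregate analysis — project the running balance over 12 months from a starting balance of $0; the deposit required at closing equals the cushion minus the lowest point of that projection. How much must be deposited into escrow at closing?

$5,168.82

Cushion = 1 × $1,722.94 = $1,722.94
Trial balance (start $0, +$1,722.94 each month, − disbursements):
  Feb: +$1,722.94 → $1,722.94
  Mar: +$1,722.94 → $3,445.88
  Apr: +$1,722.94 − $1,882.20 → $3,286.62
  May: +$1,722.94 → $5,009.56
  Jun: +$1,722.94 → $6,732.50
  Jul: +$1,722.94 → $8,455.44
  Aug: +$1,722.94 − $9,918.96 → $259.42
  Sep: +$1,722.94 → $1,982.36
  Oct: +$1,722.94 → $3,705.30
  Nov: +$1,722.94 − $8,874.12 → -$3,445.88
  Dec: +$1,722.94 → -$1,722.94
  Jan: +$1,722.94 → $0.00
Lowest trial balance = -$3,445.88 (Nov)
Initial deposit = cushion − low point = $1,722.94 − (-$3,445.88) = $5,168.82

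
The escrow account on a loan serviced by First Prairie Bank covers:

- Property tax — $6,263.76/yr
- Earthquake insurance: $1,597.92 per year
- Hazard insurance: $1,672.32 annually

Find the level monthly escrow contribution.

$794.50

Property tax: $6,263.76
Earthquake insurance: $1,597.92
Hazard insurance: $1,672.32
Combined annual = $9,534.00
Base monthly escrow = $9,534.00 ÷ 12 = $794.50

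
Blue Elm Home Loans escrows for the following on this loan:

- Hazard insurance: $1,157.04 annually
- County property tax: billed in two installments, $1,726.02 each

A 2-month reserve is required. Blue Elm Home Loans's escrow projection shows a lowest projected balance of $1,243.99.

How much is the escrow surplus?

Hazard insurance — $1,157.04/yr
County property tax — $1,726.02 × 2 = $3,452.04/yr
Annual escrow total = $4,609.08
Per month = $4,609.08 / 12 = $384.09
Cushion = 2 × $384.09 = $768.18
Excess over cushion: $1,243.99 − $768.18 = $475.81

$475.81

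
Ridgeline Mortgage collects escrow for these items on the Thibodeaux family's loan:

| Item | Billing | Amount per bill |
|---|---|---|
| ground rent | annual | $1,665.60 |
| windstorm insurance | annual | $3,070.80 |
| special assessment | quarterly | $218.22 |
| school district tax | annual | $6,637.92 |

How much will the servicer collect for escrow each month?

$1,020.60

Ground rent = $1,665.60 annually
Windstorm insurance = $3,070.80 annually
Special assessment = $218.22 × 4 = $872.88 annually
School district tax = $6,637.92 annually
Yearly total = $12,247.20
Monthly = $12,247.20 / 12 = $1,020.60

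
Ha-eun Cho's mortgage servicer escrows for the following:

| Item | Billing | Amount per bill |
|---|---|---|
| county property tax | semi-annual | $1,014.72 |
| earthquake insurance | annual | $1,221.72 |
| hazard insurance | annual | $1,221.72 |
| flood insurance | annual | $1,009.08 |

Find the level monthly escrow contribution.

County property tax: $1,014.72 × 2 = $2,029.44
Earthquake insurance: $1,221.72
Hazard insurance: $1,221.72
Flood insurance: $1,009.08
Total per year = $2,029.44 + $1,221.72 + $1,221.72 + $1,009.08 = $5,481.96
Per month = $5,481.96 ÷ 12 = $456.83

$456.83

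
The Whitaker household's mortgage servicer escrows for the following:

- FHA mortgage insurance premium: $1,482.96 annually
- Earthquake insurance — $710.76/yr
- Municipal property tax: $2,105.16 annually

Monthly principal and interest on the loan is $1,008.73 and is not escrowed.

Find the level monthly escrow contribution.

$358.24

FHA mortgage insurance premium: $1,482.96 per year
Earthquake insurance: $710.76 per year
Municipal property tax: $2,105.16 per year
Annual escrow total = $4,298.88
Monthly escrow = $4,298.88 / 12 = $358.24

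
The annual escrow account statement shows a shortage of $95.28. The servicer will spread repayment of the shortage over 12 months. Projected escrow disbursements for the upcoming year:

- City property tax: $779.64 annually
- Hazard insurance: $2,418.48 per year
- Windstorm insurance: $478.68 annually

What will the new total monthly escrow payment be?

City property tax — $779.64
Hazard insurance — $2,418.48
Windstorm insurance — $478.68
Yearly total = $779.64 + $2,418.48 + $478.68 = $3,676.80
Per month = $3,676.80 / 12 = $306.40
Shortage per month = $95.28 / 12 = $7.94
New monthly escrow = $306.40 + $7.94 = $314.34

$314.34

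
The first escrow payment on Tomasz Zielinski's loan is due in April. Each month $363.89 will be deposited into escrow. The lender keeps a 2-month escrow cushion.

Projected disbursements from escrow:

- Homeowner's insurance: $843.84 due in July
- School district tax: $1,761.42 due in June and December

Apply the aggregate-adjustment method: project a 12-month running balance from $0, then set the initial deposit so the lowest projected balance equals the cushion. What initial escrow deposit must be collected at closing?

Cushion = 2 × $363.89 = $727.78
Trial balance (start $0, +$363.89 each month, − disbursements):
  Apr: +$363.89 → $363.89
  May: +$363.89 → $727.78
  Jun: +$363.89 − $1,761.42 → -$669.75
  Jul: +$363.89 − $843.84 → -$1,149.70
  Aug: +$363.89 → -$785.81
  Sep: +$363.89 → -$421.92
  Oct: +$363.89 → -$58.03
  Nov: +$363.89 → $305.86
  Dec: +$363.89 − $1,761.42 → -$1,091.67
  Jan: +$363.89 → -$727.78
  Feb: +$363.89 → -$363.89
  Mar: +$363.89 → $0.00
Lowest trial balance = -$1,149.70 (Jul)
Initial deposit = cushion − low point = $727.78 − (-$1,149.70) = $1,877.48

$1,877.48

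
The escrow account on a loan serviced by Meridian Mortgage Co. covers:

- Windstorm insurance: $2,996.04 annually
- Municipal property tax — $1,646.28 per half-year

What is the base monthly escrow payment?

Windstorm insurance: $2,996.04
Municipal property tax: $1,646.28 × 2 = $3,292.56
Annual escrow total = $2,996.04 + $3,292.56 = $6,288.60
Monthly escrow = $6,288.60 / 12 = $524.05

$524.05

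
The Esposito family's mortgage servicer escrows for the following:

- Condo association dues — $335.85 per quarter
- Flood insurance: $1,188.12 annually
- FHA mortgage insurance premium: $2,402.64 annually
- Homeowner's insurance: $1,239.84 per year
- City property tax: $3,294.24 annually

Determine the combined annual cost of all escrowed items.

Condo association dues = $335.85 × 4 = $1,343.40
Flood insurance = $1,188.12
FHA mortgage insurance premium = $2,402.64
Homeowner's insurance = $1,239.84
City property tax = $3,294.24
Total annual escrow = $9,468.24

$9,468.24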